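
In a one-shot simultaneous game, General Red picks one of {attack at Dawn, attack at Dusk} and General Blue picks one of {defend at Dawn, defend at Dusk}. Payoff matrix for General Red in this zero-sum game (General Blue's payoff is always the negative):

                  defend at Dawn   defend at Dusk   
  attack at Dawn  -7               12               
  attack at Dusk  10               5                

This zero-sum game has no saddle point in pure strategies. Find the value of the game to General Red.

General Blue's mix must leave General Red indifferent between attack at Dawn and attack at Dusk.
  General Red's payoff to attack at Dawn: q·(-7) + (1−q)·12 = -19q + 12
  General Red's payoff to attack at Dusk: q·10 + (1−q)·5 = 5q + 5
  -19q + 12 = 5q + 5  ⇒  -24q = -7  ⇒  q = 7/24.
The value is General Red's expected payoff against this mix (using attack at Dawn): (7/24)·(-7) + (17/24)·12 = 155/24.

v = 155/24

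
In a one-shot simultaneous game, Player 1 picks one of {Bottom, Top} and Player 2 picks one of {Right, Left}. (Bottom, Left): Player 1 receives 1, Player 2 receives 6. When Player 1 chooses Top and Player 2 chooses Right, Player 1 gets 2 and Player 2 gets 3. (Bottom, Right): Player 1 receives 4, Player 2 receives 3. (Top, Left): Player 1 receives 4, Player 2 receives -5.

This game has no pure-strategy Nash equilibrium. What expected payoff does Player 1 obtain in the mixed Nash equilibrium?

14/5

In a mixed equilibrium Player 1 is indifferent between Bottom and Top; this condition fixes q.
  Player 1's payoff to Bottom: q·4 + (1−q)·1 = 3q + 1
  Player 1's payoff to Top: q·2 + (1−q)·4 = -2q + 4
  3q + 1 = -2q + 4  ⇒  5q = 3  ⇒  q = 3/5.
At equilibrium Player 1 is indifferent across rows, so Player 1's payoff equals the payoff from Bottom: (3/5)·4 + (2/5)·1 = 14/5.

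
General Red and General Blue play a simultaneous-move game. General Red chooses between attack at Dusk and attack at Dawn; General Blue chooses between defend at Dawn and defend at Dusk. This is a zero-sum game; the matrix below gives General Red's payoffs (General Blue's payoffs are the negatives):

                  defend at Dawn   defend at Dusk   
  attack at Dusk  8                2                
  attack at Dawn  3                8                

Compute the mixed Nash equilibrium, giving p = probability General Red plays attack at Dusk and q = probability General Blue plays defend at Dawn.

For General Blue to be willing to mix, General Blue must be indifferent between defend at Dawn and defend at Dusk, which pins down General Red's mix.
  General Blue's payoff to defend at Dawn: p·(-8) + (1−p)·(-3) = -5p - 3
  General Blue's payoff to defend at Dusk: p·(-2) + (1−p)·(-8) = 6p - 8
  -5p - 3 = 6p - 8  ⇒  -11p = -5  ⇒  p = 5/11.
In a mixed equilibrium General Red is indifferent between attack at Dusk and attack at Dawn; this condition fixes q.
  General Red's expected payoff from attack at Dusk: q·8 + (1−q)·2 = 6q + 2
  General Red's expected payoff from attack at Dawn: q·3 + (1−q)·8 = -5q + 8
  6q + 2 = -5q + 8  ⇒  11q = 6  ⇒  q = 6/11.

p = 5/11, q = 6/11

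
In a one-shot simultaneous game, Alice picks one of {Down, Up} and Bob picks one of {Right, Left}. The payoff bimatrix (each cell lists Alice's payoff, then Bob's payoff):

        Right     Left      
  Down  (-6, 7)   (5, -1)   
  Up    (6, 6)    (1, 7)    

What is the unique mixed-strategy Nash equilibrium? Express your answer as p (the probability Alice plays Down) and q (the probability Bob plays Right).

p = 1/9, q = 1/4

For Bob to be willing to mix, Bob must be indifferent between Right and Left, which pins down Alice's mix.
  Bob's payoff to Right: p·7 + (1−p)·6 = p + 6
  Bob's payoff to Left: p·(-1) + (1−p)·7 = -8p + 7
  p + 6 = -8p + 7  ⇒  9p = 1  ⇒  p = 1/9.
Set Alice's expected payoff from Down equal to that from Up:
  Alice's payoff to Down: q·(-6) + (1−q)·5 = -11q + 5
  Alice's payoff to Up: q·6 + (1−q)·1 = 5q + 1
  -11q + 5 = 5q + 1  ⇒  -16q = -4  ⇒  q = 1/4.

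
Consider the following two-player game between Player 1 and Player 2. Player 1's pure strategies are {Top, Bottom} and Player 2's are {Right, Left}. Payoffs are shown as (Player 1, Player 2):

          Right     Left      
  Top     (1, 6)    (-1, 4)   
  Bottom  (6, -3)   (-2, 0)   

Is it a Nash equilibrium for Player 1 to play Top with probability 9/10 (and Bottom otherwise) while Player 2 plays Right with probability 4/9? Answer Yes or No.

No

Given Player 1's mix p = 9/10, Player 2's payoff from Right is 51/10 but from Left is 18/5. Player 2 strictly prefers Right, so Player 2 would not mix.
So the proposed profile is not a Nash equilibrium.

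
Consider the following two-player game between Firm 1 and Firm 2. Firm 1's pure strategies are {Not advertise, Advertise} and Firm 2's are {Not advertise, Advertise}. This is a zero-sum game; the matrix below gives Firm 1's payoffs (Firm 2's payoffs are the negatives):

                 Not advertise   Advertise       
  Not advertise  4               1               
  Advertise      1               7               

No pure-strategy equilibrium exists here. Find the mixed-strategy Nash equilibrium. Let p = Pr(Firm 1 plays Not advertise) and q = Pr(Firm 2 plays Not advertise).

p = 2/3, q = 2/3

Set Firm 2's expected payoff from Not advertise equal to that from Advertise:
  Firm 2's payoff to Not advertise: p·(-4) + (1−p)·(-1) = -3p - 1
  Firm 2's payoff to Advertise: p·(-1) + (1−p)·(-7) = 6p - 7
  -3p - 1 = 6p - 7  ⇒  -9p = -6  ⇒  p = 2/3.
For Firm 1 to be willing to mix, Firm 1 must be indifferent between Not advertise and Advertise, which pins down Firm 2's mix.
  Firm 1's payoff to Not advertise: q·4 + (1−q)·1 = 3q + 1
  Firm 1's payoff to Advertise: q·1 + (1−q)·7 = -6q + 7
  3q + 1 = -6q + 7  ⇒  9q = 6  ⇒  q = 2/3.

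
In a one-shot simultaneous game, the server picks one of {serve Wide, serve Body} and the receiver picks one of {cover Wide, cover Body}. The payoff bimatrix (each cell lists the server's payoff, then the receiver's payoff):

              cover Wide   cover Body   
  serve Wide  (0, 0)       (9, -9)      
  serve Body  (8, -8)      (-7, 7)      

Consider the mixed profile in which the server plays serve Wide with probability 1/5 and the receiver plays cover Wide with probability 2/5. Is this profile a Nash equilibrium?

Given the server's mix p = 1/5, the receiver's payoff from cover Wide is -32/5 but from cover Body is 19/5. The receiver strictly prefers cover Body, so the receiver would not mix.
So the proposed profile is not a Nash equilibrium.

No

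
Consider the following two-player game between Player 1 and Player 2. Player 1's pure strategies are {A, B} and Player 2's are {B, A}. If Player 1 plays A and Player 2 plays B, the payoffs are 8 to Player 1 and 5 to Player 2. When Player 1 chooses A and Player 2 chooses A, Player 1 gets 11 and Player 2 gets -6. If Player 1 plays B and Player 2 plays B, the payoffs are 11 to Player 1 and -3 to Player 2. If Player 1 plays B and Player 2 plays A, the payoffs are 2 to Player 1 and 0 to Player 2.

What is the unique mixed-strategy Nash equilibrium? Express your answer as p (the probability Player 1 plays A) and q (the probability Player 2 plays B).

Player 1's mix must leave Player 2 indifferent between B and A.
  Player 2's payoff from B: p·5 + (1−p)·(-3) = 8p - 3
  Player 2's payoff from A: p·(-6) + (1−p)·0 = -6p
  8p - 3 = -6p  ⇒  14p = 3  ⇒  p = 3/14.
Set Player 1's expected payoff from A equal to that from B:
  Player 1's payoff from A: q·8 + (1−q)·11 = -3q + 11
  Player 1's payoff from B: q·11 + (1−q)·2 = 9q + 2
  -3q + 11 = 9q + 2  ⇒  -12q = -9  ⇒  q = 3/4.

p = 3/14, q = 3/4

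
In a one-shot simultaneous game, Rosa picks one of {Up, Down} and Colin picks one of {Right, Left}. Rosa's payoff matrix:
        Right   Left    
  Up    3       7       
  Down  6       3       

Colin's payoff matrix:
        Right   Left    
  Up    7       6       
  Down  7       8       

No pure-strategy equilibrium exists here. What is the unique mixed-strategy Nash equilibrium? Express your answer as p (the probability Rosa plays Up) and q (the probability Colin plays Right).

Colin's indifference between Right and Left determines Rosa's mixing probability p:
  Colin's payoff from Right: p·7 + (1−p)·7 = 7
  Colin's payoff from Left: p·6 + (1−p)·8 = -2p + 8
  7 = -2p + 8  ⇒  2p = 1  ⇒  p = 1/2.
Rosa's indifference between Up and Down determines Colin's mixing probability q:
  Rosa's expected payoff from Up: q·3 + (1−q)·7 = -4q + 7
  Rosa's expected payoff from Down: q·6 + (1−q)·3 = 3q + 3
  -4q + 7 = 3q + 3  ⇒  -7q = -4  ⇒  q = 4/7.

p = 1/2, q = 4/7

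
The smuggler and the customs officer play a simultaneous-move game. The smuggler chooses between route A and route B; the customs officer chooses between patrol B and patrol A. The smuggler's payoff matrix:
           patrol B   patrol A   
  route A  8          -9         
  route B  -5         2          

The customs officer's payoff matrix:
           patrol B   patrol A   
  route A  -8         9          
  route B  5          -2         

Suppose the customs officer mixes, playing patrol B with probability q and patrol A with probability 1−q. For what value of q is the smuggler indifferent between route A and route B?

Set the smuggler's expected payoff from route A equal to that from route B:
  the smuggler's expected payoff from route A: q·8 + (1−q)·(-9) = 17q - 9
  the smuggler's expected payoff from route B: q·(-5) + (1−q)·2 = -7q + 2
  17q - 9 = -7q + 2  ⇒  24q = 11  ⇒  q = 11/24.

q = 11/24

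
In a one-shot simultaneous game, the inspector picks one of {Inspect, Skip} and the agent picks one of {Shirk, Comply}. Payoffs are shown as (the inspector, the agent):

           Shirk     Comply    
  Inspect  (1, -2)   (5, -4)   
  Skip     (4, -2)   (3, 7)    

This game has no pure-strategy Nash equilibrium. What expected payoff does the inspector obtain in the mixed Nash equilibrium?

For the inspector to be willing to mix, the inspector must be indifferent between Inspect and Skip, which pins down the agent's mix.
  the inspector's payoff from Inspect: q·1 + (1−q)·5 = -4q + 5
  the inspector's payoff from Skip: q·4 + (1−q)·3 = q + 3
  -4q + 5 = q + 3  ⇒  -5q = -2  ⇒  q = 2/5.
At equilibrium the inspector is indifferent across rows, so the inspector's payoff equals the payoff from Inspect: (2/5)·1 + (3/5)·5 = 17/5.

17/5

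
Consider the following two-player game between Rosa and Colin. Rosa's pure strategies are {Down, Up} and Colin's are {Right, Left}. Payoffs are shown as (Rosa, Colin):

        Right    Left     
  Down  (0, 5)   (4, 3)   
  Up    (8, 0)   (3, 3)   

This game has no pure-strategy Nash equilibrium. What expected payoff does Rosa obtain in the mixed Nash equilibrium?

32/9

Colin's mix must leave Rosa indifferent between Down and Up.
  Rosa's expected payoff from Down: q·0 + (1−q)·4 = -4q + 4
  Rosa's expected payoff from Up: q·8 + (1−q)·3 = 5q + 3
  -4q + 4 = 5q + 3  ⇒  -9q = -1  ⇒  q = 1/9.
At equilibrium Rosa is indifferent across rows, so Rosa's payoff equals the payoff from Down: (1/9)·0 + (8/9)·4 = 32/9.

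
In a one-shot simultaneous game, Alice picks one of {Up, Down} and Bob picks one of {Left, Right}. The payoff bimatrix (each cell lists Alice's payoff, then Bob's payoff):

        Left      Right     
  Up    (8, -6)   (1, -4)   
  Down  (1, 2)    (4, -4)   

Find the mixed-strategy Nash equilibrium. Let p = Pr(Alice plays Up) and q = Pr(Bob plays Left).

p = 3/4, q = 3/10

Set Bob's expected payoff from Left equal to that from Right:
  Bob's payoff from Left: p·(-6) + (1−p)·2 = -8p + 2
  Bob's payoff from Right: p·(-4) + (1−p)·(-4) = -4
  -8p + 2 = -4  ⇒  -8p = -6  ⇒  p = 3/4.
Bob's mix must leave Alice indifferent between Up and Down.
  Alice's payoff to Up: q·8 + (1−q)·1 = 7q + 1
  Alice's payoff to Down: q·1 + (1−q)·4 = -3q + 4
  7q + 1 = -3q + 4  ⇒  10q = 3  ⇒  q = 3/10.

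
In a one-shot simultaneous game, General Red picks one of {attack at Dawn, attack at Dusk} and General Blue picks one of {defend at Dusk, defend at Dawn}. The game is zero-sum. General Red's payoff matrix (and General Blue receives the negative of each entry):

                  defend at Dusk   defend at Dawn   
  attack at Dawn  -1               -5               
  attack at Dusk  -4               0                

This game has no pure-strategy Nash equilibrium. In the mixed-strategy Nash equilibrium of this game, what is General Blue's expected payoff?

5/2

General Blue's indifference between defend at Dusk and defend at Dawn determines General Red's mixing probability p:
  General Blue's payoff from defend at Dusk: p·1 + (1−p)·4 = -3p + 4
  General Blue's payoff from defend at Dawn: p·5 + (1−p)·0 = 5p
  -3p + 4 = 5p  ⇒  -8p = -4  ⇒  p = 1/2.
At equilibrium General Blue is indifferent across columns, so General Blue's payoff equals the payoff from defend at Dusk: (1/2)·1 + (1/2)·4 = 5/2.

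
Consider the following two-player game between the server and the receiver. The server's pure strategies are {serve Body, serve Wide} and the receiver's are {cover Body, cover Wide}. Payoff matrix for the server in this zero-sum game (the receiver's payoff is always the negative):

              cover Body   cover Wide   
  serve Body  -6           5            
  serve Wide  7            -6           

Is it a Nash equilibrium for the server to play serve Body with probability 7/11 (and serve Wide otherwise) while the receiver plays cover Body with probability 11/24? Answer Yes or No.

No

Given the server's mix p = 7/11, the receiver's payoff from cover Body is 14/11 but from cover Wide is -1. The receiver strictly prefers cover Body, so the receiver would not mix.
So the proposed profile is not a Nash equilibrium.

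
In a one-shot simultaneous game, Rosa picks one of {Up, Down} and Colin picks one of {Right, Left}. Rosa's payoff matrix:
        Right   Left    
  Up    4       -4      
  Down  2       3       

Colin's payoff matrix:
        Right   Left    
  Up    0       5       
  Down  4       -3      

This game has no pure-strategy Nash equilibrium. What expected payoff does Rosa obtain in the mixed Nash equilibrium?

Colin's mix must leave Rosa indifferent between Up and Down.
  Rosa's payoff to Up: q·4 + (1−q)·(-4) = 8q - 4
  Rosa's payoff to Down: q·2 + (1−q)·3 = -q + 3
  8q - 4 = -q + 3  ⇒  9q = 7  ⇒  q = 7/9.
At equilibrium Rosa is indifferent across rows, so Rosa's payoff equals the payoff from Up: (7/9)·4 + (2/9)·(-4) = 20/9.

20/9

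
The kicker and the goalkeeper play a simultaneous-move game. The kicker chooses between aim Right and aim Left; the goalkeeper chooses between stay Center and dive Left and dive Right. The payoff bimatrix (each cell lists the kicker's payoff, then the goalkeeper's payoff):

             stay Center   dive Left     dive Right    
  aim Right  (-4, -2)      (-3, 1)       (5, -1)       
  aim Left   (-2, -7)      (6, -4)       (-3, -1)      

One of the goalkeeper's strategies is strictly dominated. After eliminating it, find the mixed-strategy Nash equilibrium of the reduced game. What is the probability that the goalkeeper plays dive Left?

q = 8/17

The goalkeeper's strategy stay Center is strictly dominated by dive Left: 1 > -2 and -4 > -7. Eliminate stay Center.
For the kicker to be willing to mix, the kicker must be indifferent between aim Right and aim Left, which pins down the goalkeeper's mix.
  the kicker's expected payoff from aim Right: q·(-3) + (1−q)·5 = -8q + 5
  the kicker's expected payoff from aim Left: q·6 + (1−q)·(-3) = 9q - 3
  -8q + 5 = 9q - 3  ⇒  -17q = -8  ⇒  q = 8/17.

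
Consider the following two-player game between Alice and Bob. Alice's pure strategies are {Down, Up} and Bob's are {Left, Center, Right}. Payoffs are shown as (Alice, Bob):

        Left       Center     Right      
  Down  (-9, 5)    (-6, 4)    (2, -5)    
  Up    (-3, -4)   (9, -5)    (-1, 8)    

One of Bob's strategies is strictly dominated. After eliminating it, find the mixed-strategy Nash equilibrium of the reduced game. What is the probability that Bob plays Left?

Bob's strategy Center is strictly dominated by Left: 5 > 4 and -4 > -5. Eliminate Center.
Bob's mix must leave Alice indifferent between Down and Up.
  Alice's payoff to Down: q·(-9) + (1−q)·2 = -11q + 2
  Alice's payoff to Up: q·(-3) + (1−q)·(-1) = -2q - 1
  -11q + 2 = -2q - 1  ⇒  -9q = -3  ⇒  q = 1/3.

q = 1/3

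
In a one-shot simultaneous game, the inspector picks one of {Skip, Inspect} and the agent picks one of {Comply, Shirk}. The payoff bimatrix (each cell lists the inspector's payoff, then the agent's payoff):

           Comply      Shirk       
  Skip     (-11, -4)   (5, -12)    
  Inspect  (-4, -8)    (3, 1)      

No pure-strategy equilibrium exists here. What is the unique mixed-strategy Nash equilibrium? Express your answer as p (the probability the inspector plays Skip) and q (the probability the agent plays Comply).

The agent's indifference between Comply and Shirk determines the inspector's mixing probability p:
  the agent's payoff from Comply: p·(-4) + (1−p)·(-8) = 4p - 8
  the agent's payoff from Shirk: p·(-12) + (1−p)·1 = -13p + 1
  4p - 8 = -13p + 1  ⇒  17p = 9  ⇒  p = 9/17.
The agent's mix must leave the inspector indifferent between Skip and Inspect.
  the inspector's payoff to Skip: q·(-11) + (1−q)·5 = -16q + 5
  the inspector's payoff to Inspect: q·(-4) + (1−q)·3 = -7q + 3
  -16q + 5 = -7q + 3  ⇒  -9q = -2  ⇒  q = 2/9.

p = 9/17, q = 2/9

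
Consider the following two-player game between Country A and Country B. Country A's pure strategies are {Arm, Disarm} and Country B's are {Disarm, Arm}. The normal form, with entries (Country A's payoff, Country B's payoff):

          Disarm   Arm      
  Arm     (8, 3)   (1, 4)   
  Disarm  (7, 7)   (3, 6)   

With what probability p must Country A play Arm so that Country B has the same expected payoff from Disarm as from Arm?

p = 1/2

For Country B to be willing to mix, Country B must be indifferent between Disarm and Arm, which pins down Country A's mix.
  Country B's payoff from Disarm: p·3 + (1−p)·7 = -4p + 7
  Country B's payoff from Arm: p·4 + (1−p)·6 = -2p + 6
  -4p + 7 = -2p + 6  ⇒  -2p = -1  ⇒  p = 1/2.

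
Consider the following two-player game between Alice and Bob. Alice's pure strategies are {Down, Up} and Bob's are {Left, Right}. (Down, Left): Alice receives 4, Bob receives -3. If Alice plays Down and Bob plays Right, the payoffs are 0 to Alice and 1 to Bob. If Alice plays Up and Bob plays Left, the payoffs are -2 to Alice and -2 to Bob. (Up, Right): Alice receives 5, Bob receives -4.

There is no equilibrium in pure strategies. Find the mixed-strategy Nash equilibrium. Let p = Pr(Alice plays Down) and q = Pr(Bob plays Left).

p = 1/3, q = 5/11

In a mixed equilibrium Bob is indifferent between Left and Right; this condition fixes p.
  Bob's payoff to Left: p·(-3) + (1−p)·(-2) = -p - 2
  Bob's payoff to Right: p·1 + (1−p)·(-4) = 5p - 4
  -p - 2 = 5p - 4  ⇒  -6p = -2  ⇒  p = 1/3.
Alice's indifference between Down and Up determines Bob's mixing probability q:
  Alice's expected payoff from Down: q·4 + (1−q)·0 = 4q
  Alice's expected payoff from Up: q·(-2) + (1−q)·5 = -7q + 5
  4q = -7q + 5  ⇒  11q = 5  ⇒  q = 5/11.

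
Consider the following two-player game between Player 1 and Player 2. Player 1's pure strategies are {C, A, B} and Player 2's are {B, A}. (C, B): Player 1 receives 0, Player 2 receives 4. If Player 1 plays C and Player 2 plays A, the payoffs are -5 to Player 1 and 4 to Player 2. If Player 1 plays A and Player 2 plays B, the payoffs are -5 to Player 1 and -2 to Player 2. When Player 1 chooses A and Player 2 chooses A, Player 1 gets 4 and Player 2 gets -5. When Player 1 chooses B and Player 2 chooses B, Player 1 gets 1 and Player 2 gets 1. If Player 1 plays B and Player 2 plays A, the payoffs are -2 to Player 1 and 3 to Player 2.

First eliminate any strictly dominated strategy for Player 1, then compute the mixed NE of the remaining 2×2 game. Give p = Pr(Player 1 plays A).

Player 1's strategy C is strictly dominated by B: 1 > 0 and -2 > -5. Eliminate C.
Player 1's mix must leave Player 2 indifferent between B and A.
  Player 2's payoff from B: p·(-2) + (1−p)·1 = -3p + 1
  Player 2's payoff from A: p·(-5) + (1−p)·3 = -8p + 3
  -3p + 1 = -8p + 3  ⇒  5p = 2  ⇒  p = 2/5.

p = 2/5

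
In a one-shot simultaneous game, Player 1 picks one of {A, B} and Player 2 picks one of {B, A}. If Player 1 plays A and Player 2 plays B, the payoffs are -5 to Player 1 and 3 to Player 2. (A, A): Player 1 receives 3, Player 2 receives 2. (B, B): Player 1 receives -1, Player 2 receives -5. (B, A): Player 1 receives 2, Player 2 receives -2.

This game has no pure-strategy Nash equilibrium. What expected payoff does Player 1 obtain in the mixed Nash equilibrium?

Player 1's indifference between A and B determines Player 2's mixing probability q:
  Player 1's expected payoff from A: q·(-5) + (1−q)·3 = -8q + 3
  Player 1's expected payoff from B: q·(-1) + (1−q)·2 = -3q + 2
  -8q + 3 = -3q + 2  ⇒  -5q = -1  ⇒  q = 1/5.
At equilibrium Player 1 is indifferent across rows, so Player 1's payoff equals the payoff from A: (1/5)·(-5) + (4/5)·3 = 7/5.

7/5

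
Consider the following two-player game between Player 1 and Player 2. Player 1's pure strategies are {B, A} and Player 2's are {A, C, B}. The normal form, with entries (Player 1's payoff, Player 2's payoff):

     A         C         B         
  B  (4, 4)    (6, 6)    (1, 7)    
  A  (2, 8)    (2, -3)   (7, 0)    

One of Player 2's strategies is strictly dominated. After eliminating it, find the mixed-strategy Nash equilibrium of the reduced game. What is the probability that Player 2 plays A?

Player 2's strategy C is strictly dominated by B: 7 > 6 and 0 > -3. Eliminate C.
Set Player 1's expected payoff from B equal to that from A:
  Player 1's payoff to B: q·4 + (1−q)·1 = 3q + 1
  Player 1's payoff to A: q·2 + (1−q)·7 = -5q + 7
  3q + 1 = -5q + 7  ⇒  8q = 6  ⇒  q = 3/4.

q = 3/4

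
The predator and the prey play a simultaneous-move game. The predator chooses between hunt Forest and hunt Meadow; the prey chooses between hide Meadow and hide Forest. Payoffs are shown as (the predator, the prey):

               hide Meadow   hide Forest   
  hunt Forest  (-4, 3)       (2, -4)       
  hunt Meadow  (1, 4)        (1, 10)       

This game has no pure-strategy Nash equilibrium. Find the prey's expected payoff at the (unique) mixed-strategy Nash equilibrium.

Set the prey's expected payoff from hide Meadow equal to that from hide Forest:
  the prey's expected payoff from hide Meadow: p·3 + (1−p)·4 = -p + 4
  the prey's expected payoff from hide Forest: p·(-4) + (1−p)·10 = -14p + 10
  -p + 4 = -14p + 10  ⇒  13p = 6  ⇒  p = 6/13.
At equilibrium the prey is indifferent across columns, so the prey's payoff equals the payoff from hide Meadow: (6/13)·3 + (7/13)·4 = 46/13.

46/13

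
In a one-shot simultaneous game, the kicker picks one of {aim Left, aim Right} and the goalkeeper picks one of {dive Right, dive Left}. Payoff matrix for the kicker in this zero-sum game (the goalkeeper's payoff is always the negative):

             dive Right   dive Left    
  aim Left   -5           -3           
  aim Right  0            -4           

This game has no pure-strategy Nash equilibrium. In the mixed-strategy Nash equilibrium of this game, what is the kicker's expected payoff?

-10/3

The kicker's indifference between aim Left and aim Right determines the goalkeeper's mixing probability q:
  the kicker's payoff to aim Left: q·(-5) + (1−q)·(-3) = -2q - 3
  the kicker's payoff to aim Right: q·0 + (1−q)·(-4) = 4q - 4
  -2q - 3 = 4q - 4  ⇒  -6q = -1  ⇒  q = 1/6.
At equilibrium the kicker is indifferent across rows, so the kicker's payoff equals the payoff from aim Left: (1/6)·(-5) + (5/6)·(-3) = -10/3.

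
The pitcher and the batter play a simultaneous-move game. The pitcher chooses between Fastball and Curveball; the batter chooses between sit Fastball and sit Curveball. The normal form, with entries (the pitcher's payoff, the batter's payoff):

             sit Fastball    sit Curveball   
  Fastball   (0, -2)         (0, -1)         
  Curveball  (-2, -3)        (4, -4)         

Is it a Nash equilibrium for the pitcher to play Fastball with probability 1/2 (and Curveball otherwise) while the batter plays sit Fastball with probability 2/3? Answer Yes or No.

Check the batter's indifference given the pitcher's mix p = 1/2:
  payoff from sit Fastball = -5/2; payoff from sit Curveball = -5/2 — equal.
Check the pitcher's indifference given the batter's mix q = 2/3:
  payoff from Fastball = 0; payoff from Curveball = 0 — equal.
Both players are indifferent, so neither can profitably deviate.

Yes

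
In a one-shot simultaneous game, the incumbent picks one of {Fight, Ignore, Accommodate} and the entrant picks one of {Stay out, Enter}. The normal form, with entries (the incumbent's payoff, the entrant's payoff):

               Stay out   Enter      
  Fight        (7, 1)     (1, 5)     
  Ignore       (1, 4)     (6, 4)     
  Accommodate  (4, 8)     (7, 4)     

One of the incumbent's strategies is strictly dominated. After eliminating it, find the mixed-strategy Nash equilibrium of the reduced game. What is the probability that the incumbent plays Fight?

p = 1/2

The incumbent's strategy Ignore is strictly dominated by Accommodate: 4 > 1 and 7 > 6. Eliminate Ignore.
The incumbent's mix must leave the entrant indifferent between Stay out and Enter.
  the entrant's expected payoff from Stay out: p·1 + (1−p)·8 = -7p + 8
  the entrant's expected payoff from Enter: p·5 + (1−p)·4 = p + 4
  -7p + 8 = p + 4  ⇒  -8p = -4  ⇒  p = 1/2.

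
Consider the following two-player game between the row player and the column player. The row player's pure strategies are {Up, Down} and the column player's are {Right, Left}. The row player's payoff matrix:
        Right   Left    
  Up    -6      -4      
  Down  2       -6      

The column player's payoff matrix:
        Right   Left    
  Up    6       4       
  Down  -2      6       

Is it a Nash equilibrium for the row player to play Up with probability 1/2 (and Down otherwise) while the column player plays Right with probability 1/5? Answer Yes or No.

No

Given the row player's mix p = 1/2, the column player's payoff from Right is 2 but from Left is 5. The column player strictly prefers Left, so the column player would not mix.
So the proposed profile is not a Nash equilibrium.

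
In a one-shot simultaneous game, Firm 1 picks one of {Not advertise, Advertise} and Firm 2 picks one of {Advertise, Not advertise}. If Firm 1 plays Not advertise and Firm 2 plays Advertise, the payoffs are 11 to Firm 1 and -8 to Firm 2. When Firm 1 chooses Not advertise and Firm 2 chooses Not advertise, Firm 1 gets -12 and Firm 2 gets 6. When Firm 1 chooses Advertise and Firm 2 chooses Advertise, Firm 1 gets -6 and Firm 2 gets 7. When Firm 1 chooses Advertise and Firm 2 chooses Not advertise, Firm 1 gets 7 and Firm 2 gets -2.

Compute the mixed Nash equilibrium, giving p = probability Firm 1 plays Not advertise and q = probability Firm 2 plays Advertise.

p = 9/23, q = 19/36

In a mixed equilibrium Firm 2 is indifferent between Advertise and Not advertise; this condition fixes p.
  Firm 2's expected payoff from Advertise: p·(-8) + (1−p)·7 = -15p + 7
  Firm 2's expected payoff from Not advertise: p·6 + (1−p)·(-2) = 8p - 2
  -15p + 7 = 8p - 2  ⇒  -23p = -9  ⇒  p = 9/23.
Firm 2's mix must leave Firm 1 indifferent between Not advertise and Advertise.
  Firm 1's payoff from Not advertise: q·11 + (1−q)·(-12) = 23q - 12
  Firm 1's payoff from Advertise: q·(-6) + (1−q)·7 = -13q + 7
  23q - 12 = -13q + 7  ⇒  36q = 19  ⇒  q = 19/36.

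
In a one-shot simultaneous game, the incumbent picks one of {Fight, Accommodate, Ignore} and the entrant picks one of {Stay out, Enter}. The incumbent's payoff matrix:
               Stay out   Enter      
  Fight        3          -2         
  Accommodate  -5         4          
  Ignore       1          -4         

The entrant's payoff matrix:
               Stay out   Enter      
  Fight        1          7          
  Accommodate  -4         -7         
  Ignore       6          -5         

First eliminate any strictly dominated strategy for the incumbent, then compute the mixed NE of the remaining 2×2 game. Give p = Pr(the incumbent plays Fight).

p = 1/3

The incumbent's strategy Ignore is strictly dominated by Fight: 3 > 1 and -2 > -4. Eliminate Ignore.
Set the entrant's expected payoff from Stay out equal to that from Enter:
  the entrant's payoff to Stay out: p·1 + (1−p)·(-4) = 5p - 4
  the entrant's payoff to Enter: p·7 + (1−p)·(-7) = 14p - 7
  5p - 4 = 14p - 7  ⇒  -9p = -3  ⇒  p = 1/3.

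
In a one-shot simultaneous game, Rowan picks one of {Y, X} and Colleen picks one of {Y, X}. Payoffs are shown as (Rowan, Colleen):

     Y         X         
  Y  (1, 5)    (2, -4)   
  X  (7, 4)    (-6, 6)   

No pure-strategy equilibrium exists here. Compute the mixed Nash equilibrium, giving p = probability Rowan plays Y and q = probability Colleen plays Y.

p = 2/11, q = 4/7

In a mixed equilibrium Colleen is indifferent between Y and X; this condition fixes p.
  Colleen's expected payoff from Y: p·5 + (1−p)·4 = p + 4
  Colleen's expected payoff from X: p·(-4) + (1−p)·6 = -10p + 6
  p + 4 = -10p + 6  ⇒  11p = 2  ⇒  p = 2/11.
In a mixed equilibrium Rowan is indifferent between Y and X; this condition fixes q.
  Rowan's payoff from Y: q·1 + (1−q)·2 = -q + 2
  Rowan's payoff from X: q·7 + (1−q)·(-6) = 13q - 6
  -q + 2 = 13q - 6  ⇒  -14q = -8  ⇒  q = 4/7.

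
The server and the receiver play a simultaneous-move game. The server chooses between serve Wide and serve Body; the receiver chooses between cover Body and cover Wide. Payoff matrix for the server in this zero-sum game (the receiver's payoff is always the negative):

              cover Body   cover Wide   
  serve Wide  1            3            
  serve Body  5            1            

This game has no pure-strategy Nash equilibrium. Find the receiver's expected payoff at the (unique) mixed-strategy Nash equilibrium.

-7/3

For the receiver to be willing to mix, the receiver must be indifferent between cover Body and cover Wide, which pins down the server's mix.
  the receiver's expected payoff from cover Body: p·(-1) + (1−p)·(-5) = 4p - 5
  the receiver's expected payoff from cover Wide: p·(-3) + (1−p)·(-1) = -2p - 1
  4p - 5 = -2p - 1  ⇒  6p = 4  ⇒  p = 2/3.
At equilibrium the receiver is indifferent across columns, so the receiver's payoff equals the payoff from cover Body: (2/3)·(-1) + (1/3)·(-5) = -7/3.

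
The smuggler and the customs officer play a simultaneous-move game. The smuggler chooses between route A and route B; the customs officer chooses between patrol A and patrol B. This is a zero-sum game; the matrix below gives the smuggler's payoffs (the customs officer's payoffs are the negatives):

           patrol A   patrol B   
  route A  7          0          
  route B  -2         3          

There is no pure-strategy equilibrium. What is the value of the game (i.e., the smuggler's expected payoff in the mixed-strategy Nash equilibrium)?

For the smuggler to be willing to mix, the smuggler must be indifferent between route A and route B, which pins down the customs officer's mix.
  the smuggler's payoff to route A: q·7 + (1−q)·0 = 7q
  the smuggler's payoff to route B: q·(-2) + (1−q)·3 = -5q + 3
  7q = -5q + 3  ⇒  12q = 3  ⇒  q = 1/4.
The value is the smuggler's expected payoff against this mix (using route A): (1/4)·7 + (3/4)·0 = 7/4.

v = 7/4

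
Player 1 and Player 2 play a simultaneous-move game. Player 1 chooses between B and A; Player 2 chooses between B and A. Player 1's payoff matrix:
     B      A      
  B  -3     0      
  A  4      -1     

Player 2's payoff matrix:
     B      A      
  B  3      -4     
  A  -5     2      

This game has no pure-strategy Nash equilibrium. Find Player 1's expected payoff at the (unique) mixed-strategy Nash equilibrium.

Player 2's mix must leave Player 1 indifferent between B and A.
  Player 1's payoff to B: q·(-3) + (1−q)·0 = -3q
  Player 1's payoff to A: q·4 + (1−q)·(-1) = 5q - 1
  -3q = 5q - 1  ⇒  -8q = -1  ⇒  q = 1/8.
At equilibrium Player 1 is indifferent across rows, so Player 1's payoff equals the payoff from B: (1/8)·(-3) + (7/8)·0 = -3/8.

-3/8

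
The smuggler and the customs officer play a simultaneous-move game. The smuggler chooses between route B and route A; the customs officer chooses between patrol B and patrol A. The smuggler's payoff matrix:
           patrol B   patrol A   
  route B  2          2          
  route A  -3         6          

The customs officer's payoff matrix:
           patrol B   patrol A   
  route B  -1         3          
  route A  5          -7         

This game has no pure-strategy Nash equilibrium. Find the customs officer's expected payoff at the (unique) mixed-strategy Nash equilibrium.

Set the customs officer's expected payoff from patrol B equal to that from patrol A:
  the customs officer's expected payoff from patrol B: p·(-1) + (1−p)·5 = -6p + 5
  the customs officer's expected payoff from patrol A: p·3 + (1−p)·(-7) = 10p - 7
  -6p + 5 = 10p - 7  ⇒  -16p = -12  ⇒  p = 3/4.
At equilibrium the customs officer is indifferent across columns, so the customs officer's payoff equals the payoff from patrol B: (3/4)·(-1) + (1/4)·5 = 1/2.

1/2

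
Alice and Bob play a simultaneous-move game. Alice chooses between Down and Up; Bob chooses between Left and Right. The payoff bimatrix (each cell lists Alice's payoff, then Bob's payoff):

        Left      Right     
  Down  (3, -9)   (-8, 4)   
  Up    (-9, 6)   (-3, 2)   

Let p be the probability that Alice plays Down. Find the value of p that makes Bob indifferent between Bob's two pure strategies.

In a mixed equilibrium Bob is indifferent between Left and Right; this condition fixes p.
  Bob's expected payoff from Left: p·(-9) + (1−p)·6 = -15p + 6
  Bob's expected payoff from Right: p·4 + (1−p)·2 = 2p + 2
  -15p + 6 = 2p + 2  ⇒  -17p = -4  ⇒  p = 4/17.

p = 4/17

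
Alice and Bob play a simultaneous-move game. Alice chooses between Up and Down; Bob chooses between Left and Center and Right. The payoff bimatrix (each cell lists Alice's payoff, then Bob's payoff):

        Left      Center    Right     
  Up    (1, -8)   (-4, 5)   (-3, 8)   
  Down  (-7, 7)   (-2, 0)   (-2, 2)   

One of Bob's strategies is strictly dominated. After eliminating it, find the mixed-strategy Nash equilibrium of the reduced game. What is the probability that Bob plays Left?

Bob's strategy Center is strictly dominated by Right: 8 > 5 and 2 > 0. Eliminate Center.
In a mixed equilibrium Alice is indifferent between Up and Down; this condition fixes q.
  Alice's payoff from Up: q·1 + (1−q)·(-3) = 4q - 3
  Alice's payoff from Down: q·(-7) + (1−q)·(-2) = -5q - 2
  4q - 3 = -5q - 2  ⇒  9q = 1  ⇒  q = 1/9.

q = 1/9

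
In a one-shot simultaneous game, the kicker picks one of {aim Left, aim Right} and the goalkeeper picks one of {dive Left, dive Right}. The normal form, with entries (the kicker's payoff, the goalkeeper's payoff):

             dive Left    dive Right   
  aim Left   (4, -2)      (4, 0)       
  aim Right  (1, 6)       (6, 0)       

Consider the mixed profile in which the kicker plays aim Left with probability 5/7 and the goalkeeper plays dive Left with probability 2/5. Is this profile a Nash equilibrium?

Given the kicker's mix p = 5/7, the goalkeeper's payoff from dive Left is 2/7 but from dive Right is 0. The goalkeeper strictly prefers dive Left, so the goalkeeper would not mix.
So the proposed profile is not a Nash equilibrium.

No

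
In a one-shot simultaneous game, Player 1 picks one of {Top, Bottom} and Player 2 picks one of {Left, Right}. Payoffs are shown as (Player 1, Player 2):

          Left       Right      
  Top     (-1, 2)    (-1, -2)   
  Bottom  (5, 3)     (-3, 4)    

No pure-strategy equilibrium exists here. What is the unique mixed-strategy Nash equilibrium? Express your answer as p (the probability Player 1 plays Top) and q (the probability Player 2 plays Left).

Player 1's mix must leave Player 2 indifferent between Left and Right.
  Player 2's payoff from Left: p·2 + (1−p)·3 = -p + 3
  Player 2's payoff from Right: p·(-2) + (1−p)·4 = -6p + 4
  -p + 3 = -6p + 4  ⇒  5p = 1  ⇒  p = 1/5.
Player 2's mix must leave Player 1 indifferent between Top and Bottom.
  Player 1's payoff to Top: q·(-1) + (1−q)·(-1) = -1
  Player 1's payoff to Bottom: q·5 + (1−q)·(-3) = 8q - 3
  -1 = 8q - 3  ⇒  -8q = -2  ⇒  q = 1/4.

p = 1/5, q = 1/4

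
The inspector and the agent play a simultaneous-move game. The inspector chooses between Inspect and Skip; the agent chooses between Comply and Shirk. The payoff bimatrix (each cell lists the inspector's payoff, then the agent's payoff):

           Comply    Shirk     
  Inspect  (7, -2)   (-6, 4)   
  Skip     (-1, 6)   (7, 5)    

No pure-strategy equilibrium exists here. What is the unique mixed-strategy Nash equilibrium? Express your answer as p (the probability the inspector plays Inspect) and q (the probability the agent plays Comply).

p = 1/7, q = 13/21

For the agent to be willing to mix, the agent must be indifferent between Comply and Shirk, which pins down the inspector's mix.
  the agent's payoff to Comply: p·(-2) + (1−p)·6 = -8p + 6
  the agent's payoff to Shirk: p·4 + (1−p)·5 = -p + 5
  -8p + 6 = -p + 5  ⇒  -7p = -1  ⇒  p = 1/7.
For the inspector to be willing to mix, the inspector must be indifferent between Inspect and Skip, which pins down the agent's mix.
  the inspector's payoff to Inspect: q·7 + (1−q)·(-6) = 13q - 6
  the inspector's payoff to Skip: q·(-1) + (1−q)·7 = -8q + 7
  13q - 6 = -8q + 7  ⇒  21q = 13  ⇒  q = 13/21.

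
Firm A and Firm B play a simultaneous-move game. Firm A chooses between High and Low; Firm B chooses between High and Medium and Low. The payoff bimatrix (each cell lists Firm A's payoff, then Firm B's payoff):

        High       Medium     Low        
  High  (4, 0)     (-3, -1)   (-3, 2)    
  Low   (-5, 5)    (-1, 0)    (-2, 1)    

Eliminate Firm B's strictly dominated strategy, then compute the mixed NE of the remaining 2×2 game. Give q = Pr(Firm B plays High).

q = 1/10

Firm B's strategy Medium is strictly dominated by Low: 2 > -1 and 1 > 0. Eliminate Medium.
In a mixed equilibrium Firm A is indifferent between High and Low; this condition fixes q.
  Firm A's payoff to High: q·4 + (1−q)·(-3) = 7q - 3
  Firm A's payoff to Low: q·(-5) + (1−q)·(-2) = -3q - 2
  7q - 3 = -3q - 2  ⇒  10q = 1  ⇒  q = 1/10.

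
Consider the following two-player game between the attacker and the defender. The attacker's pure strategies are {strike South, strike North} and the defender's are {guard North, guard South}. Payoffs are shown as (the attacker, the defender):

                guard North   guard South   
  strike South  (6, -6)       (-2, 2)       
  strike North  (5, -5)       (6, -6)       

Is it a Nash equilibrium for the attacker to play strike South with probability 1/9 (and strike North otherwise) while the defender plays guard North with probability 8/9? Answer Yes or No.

Check the defender's indifference given the attacker's mix p = 1/9:
  payoff from guard North = -46/9; payoff from guard South = -46/9 — equal.
Check the attacker's indifference given the defender's mix q = 8/9:
  payoff from strike South = 46/9; payoff from strike North = 46/9 — equal.
Both players are indifferent, so neither can profitably deviate.

Yes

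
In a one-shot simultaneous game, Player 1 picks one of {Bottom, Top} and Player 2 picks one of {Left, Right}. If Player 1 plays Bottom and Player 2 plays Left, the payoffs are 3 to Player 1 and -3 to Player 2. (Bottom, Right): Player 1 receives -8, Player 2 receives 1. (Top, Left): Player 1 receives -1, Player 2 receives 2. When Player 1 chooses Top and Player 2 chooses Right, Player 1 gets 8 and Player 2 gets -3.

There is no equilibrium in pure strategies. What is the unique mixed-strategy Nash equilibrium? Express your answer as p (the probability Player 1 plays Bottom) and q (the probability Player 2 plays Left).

For Player 2 to be willing to mix, Player 2 must be indifferent between Left and Right, which pins down Player 1's mix.
  Player 2's expected payoff from Left: p·(-3) + (1−p)·2 = -5p + 2
  Player 2's expected payoff from Right: p·1 + (1−p)·(-3) = 4p - 3
  -5p + 2 = 4p - 3  ⇒  -9p = -5  ⇒  p = 5/9.
Set Player 1's expected payoff from Bottom equal to that from Top:
  Player 1's payoff to Bottom: q·3 + (1−q)·(-8) = 11q - 8
  Player 1's payoff to Top: q·(-1) + (1−q)·8 = -9q + 8
  11q - 8 = -9q + 8  ⇒  20q = 16  ⇒  q = 4/5.

p = 5/9, q = 4/5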